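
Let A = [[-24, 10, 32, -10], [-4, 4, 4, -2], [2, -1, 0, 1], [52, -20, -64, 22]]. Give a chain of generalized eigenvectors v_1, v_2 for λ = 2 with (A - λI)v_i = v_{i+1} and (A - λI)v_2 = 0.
v_1 = [[0, 3, -1, 0]]^T, v_2 = [[-2, 2, -1, 4]]^T

We seek v_1 ∈ ker((A - 2I)^2) \ ker(A - 2I), then set v_{i+1} = (A - 2I) v_i.

One such chain is v_1 = [[0, 3, -1, 0]]^T, v_2 = [[-2, 2, -1, 4]]^T. Check: (A - 2I) v_2 = [[0, 0, 0, 0]]^T = 0.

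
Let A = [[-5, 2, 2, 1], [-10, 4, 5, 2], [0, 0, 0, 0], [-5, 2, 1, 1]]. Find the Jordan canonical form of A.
The characteristic polynomial is det(xI - A) = x^4, so the eigenvalues are 0 (algebraic multiplicity 4).

For λ = 0: rank(A) = 2, rank(A^2) = 1, rank(A^3) = 0. The eigenspace has dimension 4 - 2 = 2, so there are 2 Jordan blocks; the rank sequence gives block sizes [3, 1].

Assembling the blocks gives the Jordan form J above.

J = [[0, 1, 0, 0], [0, 0, 1, 0], [0, 0, 0, 0], [0, 0, 0, 0]]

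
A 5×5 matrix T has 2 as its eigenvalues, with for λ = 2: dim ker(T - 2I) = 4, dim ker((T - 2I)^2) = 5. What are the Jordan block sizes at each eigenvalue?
Jordan blocks: (2, 2), (2, 1), (2, 1), (2, 1)

λ = 2: successive nullity increments [4, 1] count blocks of size ≥ k; block sizes are [2, 1, 1, 1].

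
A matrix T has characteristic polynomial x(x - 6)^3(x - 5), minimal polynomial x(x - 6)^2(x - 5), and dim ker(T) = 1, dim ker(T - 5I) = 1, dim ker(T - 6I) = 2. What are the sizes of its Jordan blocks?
λ = 0: algebraic multiplicity 1 (exponent in χ_T), largest block size 1 (exponent in m_T), 1 block (geometric multiplicity). This forces block sizes [1].
λ = 5: algebraic multiplicity 1 (exponent in χ_T), largest block size 1 (exponent in m_T), 1 block (geometric multiplicity). This forces block sizes [1].
λ = 6: algebraic multiplicity 3 (exponent in χ_T), largest block size 2 (exponent in m_T), 2 blocks (geometric multiplicity). These force block sizes [2, 1].

Jordan blocks: (0, 1), (5, 1), (6, 2), (6, 1)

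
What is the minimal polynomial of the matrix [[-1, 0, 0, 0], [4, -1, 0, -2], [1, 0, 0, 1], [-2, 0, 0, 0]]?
m_A(x) = x^2(x + 1)

The characteristic polynomial factors as x^2(x + 1)^2. The minimal polynomial is ∏(x - λ)^{k_λ} where k_λ is the size of the largest Jordan block at λ.

For λ = -1: rank(A + I) = 2, and the largest Jordan block has size 1 (the smallest k with rank((A + I)^k) = rank((A + I)^(k+1))).
For λ = 0: rank(A) = 3, and the largest Jordan block has size 2 (the smallest k with rank(A^k) = rank(A^(k+1))).

So m_A(x) = x^2(x + 1).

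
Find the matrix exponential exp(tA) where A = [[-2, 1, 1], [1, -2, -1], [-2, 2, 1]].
e^{tA} = [[(1 - t)*e^{-t}, t*e^{-t}, t*e^{-t}], [t*e^{-t}, (1 - t)*e^{-t}, -t*e^{-t}], [-2*t*e^{-t}, 2*t*e^{-t}, (2*t + 1)*e^{-t}]]

A has Jordan form J = [[-1, 1, 0], [0, -1, 0], [0, 0, -1]] with A = PJP^{-1}, so e^{tA} = P e^{tJ} P^{-1}.

For a Jordan block J_k(λ), e^{tJ_k(λ)} = e^{λt} · (I + tN + t^2 N^2/2! + ... + t^{k-1} N^{k-1}/(k-1)!) where N is the nilpotent superdiagonal part.

Assembling the blocks and conjugating back gives the entries of e^{tA} as shown above.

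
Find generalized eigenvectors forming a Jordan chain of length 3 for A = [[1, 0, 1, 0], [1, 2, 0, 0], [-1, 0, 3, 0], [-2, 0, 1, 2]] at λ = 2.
v_1 = [[0, 2, 1, -1]]^T, v_2 = [[1, 0, 1, 1]]^T, v_3 = [[0, 1, 0, -1]]^T

We seek v_1 ∈ ker((A - 2I)^3) \ ker((A - 2I)^2), then set v_{i+1} = (A - 2I) v_i.

One such chain is v_1 = [[0, 2, 1, -1]]^T, v_2 = [[1, 0, 1, 1]]^T, v_3 = [[0, 1, 0, -1]]^T. Check: (A - 2I) v_3 = [[0, 0, 0, 0]]^T = 0.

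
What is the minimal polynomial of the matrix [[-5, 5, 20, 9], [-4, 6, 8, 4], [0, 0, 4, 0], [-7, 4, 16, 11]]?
m_A(x) = (x - 4)^3

The characteristic polynomial factors as (x - 4)^4. The minimal polynomial is ∏(x - λ)^{k_λ} where k_λ is the size of the largest Jordan block at λ.

For λ = 4: rank(A - 4I) = 2, and the largest Jordan block has size 3 (the smallest k with rank((A - 4I)^k) = rank((A - 4I)^(k+1))).

So m_A(x) = (x - 4)^3.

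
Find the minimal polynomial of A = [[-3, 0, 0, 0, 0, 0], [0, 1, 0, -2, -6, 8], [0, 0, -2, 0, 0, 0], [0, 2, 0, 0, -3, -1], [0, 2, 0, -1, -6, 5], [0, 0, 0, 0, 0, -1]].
m_A(x) = (x + 1)^2(x + 2)(x + 3)

The characteristic polynomial factors as (x + 1)^3(x + 2)(x + 3)^2. The minimal polynomial is ∏(x - λ)^{k_λ} where k_λ is the size of the largest Jordan block at λ.

For λ = -3: rank(A + 3I) = 4, and the largest Jordan block has size 1 (the smallest k with rank((A + 3I)^k) = rank((A + 3I)^(k+1))).
For λ = -2: rank(A + 2I) = 5, and the largest Jordan block has size 1 (the smallest k with rank((A + 2I)^k) = rank((A + 2I)^(k+1))).
For λ = -1: rank(A + I) = 4, and the largest Jordan block has size 2 (the smallest k with rank((A + I)^k) = rank((A + I)^(k+1))).

So m_A(x) = (x + 1)^2(x + 2)(x + 3).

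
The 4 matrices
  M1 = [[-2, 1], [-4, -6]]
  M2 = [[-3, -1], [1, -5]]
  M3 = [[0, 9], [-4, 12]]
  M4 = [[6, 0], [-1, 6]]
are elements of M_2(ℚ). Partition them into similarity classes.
Characteristic polynomials: χ_{M1} = (x + 4)^2, χ_{M2} = (x + 4)^2, χ_{M3} = (x - 6)^2, χ_{M4} = (x - 6)^2.

{M1, M2}: invariant factors (x + 4)^2.

{M3, M4}: invariant factors (x - 6)^2.

Matrices are similar if and only if their invariant-factor lists agree; the partition into similarity classes is {M1, M2}, {M3, M4}.

2 classes: {M1, M2}, {M3, M4}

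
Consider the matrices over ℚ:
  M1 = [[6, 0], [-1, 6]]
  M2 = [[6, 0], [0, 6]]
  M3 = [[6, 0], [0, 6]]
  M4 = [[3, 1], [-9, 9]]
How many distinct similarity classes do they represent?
Characteristic polynomials: χ_{M1} = (x - 6)^2, χ_{M2} = (x - 6)^2, χ_{M3} = (x - 6)^2, χ_{M4} = (x - 6)^2.

{M1, M4}: invariant factors (x - 6)^2.

{M2, M3}: invariant factors x - 6, x - 6.

Matrices are similar if and only if their invariant-factor lists agree; the partition into similarity classes is {M1, M4}, {M2, M3}.

2 classes: {M1, M4}, {M2, M3}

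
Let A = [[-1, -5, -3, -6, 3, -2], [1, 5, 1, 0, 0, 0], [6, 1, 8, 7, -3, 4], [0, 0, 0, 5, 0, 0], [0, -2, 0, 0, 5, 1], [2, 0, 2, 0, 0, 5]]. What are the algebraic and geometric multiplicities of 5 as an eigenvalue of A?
The characteristic polynomial is (x - 5)^5(x - 2), so the factor x - 5 appears with exponent 5: the algebraic multiplicity is 5.

rank(A - 5I) = 4, so the eigenspace has dimension 6 - 4 = 2: the geometric multiplicity is 2.

Since 2 < 5, A is not diagonalizable.

algebraic multiplicity 5, geometric multiplicity 2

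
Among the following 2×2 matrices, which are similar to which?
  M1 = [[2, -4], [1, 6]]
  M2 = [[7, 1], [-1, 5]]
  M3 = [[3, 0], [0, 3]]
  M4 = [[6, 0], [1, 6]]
3 classes: {M1}, {M2, M4}, {M3}

Characteristic polynomials: χ_{M1} = (x - 4)^2, χ_{M2} = (x - 6)^2, χ_{M3} = (x - 3)^2, χ_{M4} = (x - 6)^2.

{M1}: invariant factors (x - 4)^2.

{M2, M4}: invariant factors (x - 6)^2.

{M3}: invariant factors x - 3, x - 3.

Matrices are similar if and only if their invariant-factor lists agree; the partition into similarity classes is {M1}, {M2, M4}, {M3}.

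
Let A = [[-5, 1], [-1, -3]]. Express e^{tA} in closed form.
e^{tA} = [[(1 - t)*e^{-4*t}, t*e^{-4*t}], [-t*e^{-4*t}, (t + 1)*e^{-4*t}]]

A has Jordan form J = [[-4, 1], [0, -4]] with A = PJP^{-1}, so e^{tA} = P e^{tJ} P^{-1}.

For a Jordan block J_k(λ), e^{tJ_k(λ)} = e^{λt} · (I + tN + t^2 N^2/2! + ... + t^{k-1} N^{k-1}/(k-1)!) where N is the nilpotent superdiagonal part.

Assembling the blocks and conjugating back gives the entries of e^{tA} as shown above.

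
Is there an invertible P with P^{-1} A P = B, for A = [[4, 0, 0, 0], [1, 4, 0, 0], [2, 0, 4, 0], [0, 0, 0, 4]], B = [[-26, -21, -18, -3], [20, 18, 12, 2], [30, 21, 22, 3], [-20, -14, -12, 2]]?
Two matrices over a field are similar if and only if they have the same invariant factors.

Both A and B have characteristic polynomial (x - 4)^4 and minimal polynomial (x - 4)^2. Computing further, both have invariant factors x - 4, x - 4, (x - 4)^2. Hence A and B are similar.

Yes.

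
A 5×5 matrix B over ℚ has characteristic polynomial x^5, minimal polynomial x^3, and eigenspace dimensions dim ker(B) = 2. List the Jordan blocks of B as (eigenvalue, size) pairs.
Jordan blocks: (0, 3), (0, 2)

λ = 0: algebraic multiplicity 5 (exponent in χ_B), largest block size 3 (exponent in m_B), 2 blocks (geometric multiplicity). These force block sizes [3, 2].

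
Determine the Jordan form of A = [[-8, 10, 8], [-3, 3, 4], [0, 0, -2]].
J = [[-3, 0, 0], [0, -2, 0], [0, 0, -2]]

The characteristic polynomial is det(xI - A) = (x + 2)^2(x + 3), so the eigenvalues are -3 (algebraic multiplicity 1), -2 (algebraic multiplicity 2).

For λ = -3: algebraic multiplicity 1 gives one 1×1 block.

For λ = -2: rank(A + 2I) = 1. The eigenspace has dimension 3 - 1 = 2, so there are 2 Jordan blocks; the rank sequence gives block sizes [1, 1].

Assembling the blocks gives the Jordan form J above.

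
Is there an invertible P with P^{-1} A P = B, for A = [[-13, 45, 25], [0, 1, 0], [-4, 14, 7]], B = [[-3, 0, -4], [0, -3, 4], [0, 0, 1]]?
Both have characteristic polynomial (x - 1)(x + 3)^2, but the minimal polynomial of A is (x - 1)(x + 3)^2 while the minimal polynomial of B is (x - 1)(x + 3). The minimal polynomial is a similarity invariant, so A and B are not similar.

No.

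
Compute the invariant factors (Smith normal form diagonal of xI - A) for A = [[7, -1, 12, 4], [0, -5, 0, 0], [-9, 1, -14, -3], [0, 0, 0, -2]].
(x + 2)^2(x + 5)^2

The Jordan structure of A has elementary divisors (x + 5)^2, (x + 2)^2. Arranging the block sizes at each eigenvalue in decreasing order and taking row products gives the invariant factors.

Invariant factors (smallest first, each dividing the next): (x + 2)^2(x + 5)^2.

Check: the last factor (x + 2)^2(x + 5)^2 is the minimal polynomial, and the product (x + 2)^2(x + 5)^2 is the characteristic polynomial.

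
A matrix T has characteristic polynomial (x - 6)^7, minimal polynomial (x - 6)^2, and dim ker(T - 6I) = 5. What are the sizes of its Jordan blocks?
λ = 6: algebraic multiplicity 7 (exponent in χ_T), largest block size 2 (exponent in m_T), 5 blocks (geometric multiplicity). These force block sizes [2, 2, 1, 1, 1].

Jordan blocks: (6, 2), (6, 2), (6, 1), (6, 1), (6, 1)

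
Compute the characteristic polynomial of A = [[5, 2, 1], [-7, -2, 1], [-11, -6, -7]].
χ_A(x) = x^2(x + 4)

xI - A = [[x - 5, -2, -1], [7, x + 2, -1], [11, 6, x + 7]].

Expanding det(xI - A) along the first row:
det(xI - A) = + (x - 5)·det([[x + 2, -1], [6, x + 7]]) - (-2)·det([[7, -1], [11, x + 7]]) + (-1)·det([[7, x + 2], [11, 6]]).

Evaluating gives χ_A(x) = x^3 + 4x^2 = x^2(x + 4).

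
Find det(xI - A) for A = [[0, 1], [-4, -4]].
χ_A(x) = (x + 2)^2

xI - A = [[x, -1], [4, x + 4]].

Expanding det(xI - A) along the first row:
det(xI - A) = + (x)·det([[x + 4]]) - (-1)·det([[4]]).

Evaluating gives χ_A(x) = x^2 + 4x + 4 = (x + 2)^2.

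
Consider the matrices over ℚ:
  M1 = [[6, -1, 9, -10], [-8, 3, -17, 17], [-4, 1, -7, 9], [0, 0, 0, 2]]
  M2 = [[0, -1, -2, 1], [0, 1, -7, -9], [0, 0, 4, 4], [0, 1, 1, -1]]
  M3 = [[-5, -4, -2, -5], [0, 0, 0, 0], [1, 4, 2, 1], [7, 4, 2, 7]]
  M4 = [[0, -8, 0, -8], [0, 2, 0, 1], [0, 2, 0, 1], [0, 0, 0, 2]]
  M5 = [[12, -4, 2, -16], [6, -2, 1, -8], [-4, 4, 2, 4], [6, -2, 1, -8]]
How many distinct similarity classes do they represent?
2 classes: {M1, M2}, {M3, M4, M5}

Characteristic polynomials: χ_{M1} = x^2(x - 2)^2, χ_{M2} = x^2(x - 2)^2, χ_{M3} = x^2(x - 2)^2, χ_{M4} = x^2(x - 2)^2, χ_{M5} = x^2(x - 2)^2.

{M1, M2}: invariant factors x^2(x - 2)^2.

{M3, M4, M5}: invariant factors x, x(x - 2)^2.

Matrices are similar if and only if their invariant-factor lists agree; the partition into similarity classes is {M1, M2}, {M3, M4, M5}.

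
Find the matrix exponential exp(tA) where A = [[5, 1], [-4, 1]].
A has Jordan form J = [[3, 1], [0, 3]] with A = PJP^{-1}, so e^{tA} = P e^{tJ} P^{-1}.

For a Jordan block J_k(λ), e^{tJ_k(λ)} = e^{λt} · (I + tN + t^2 N^2/2! + ... + t^{k-1} N^{k-1}/(k-1)!) where N is the nilpotent superdiagonal part.

Assembling the blocks and conjugating back gives the entries of e^{tA} as shown above.

e^{tA} = [[(2*t + 1)*e^{3*t}, t*e^{3*t}], [-4*t*e^{3*t}, (1 - 2*t)*e^{3*t}]]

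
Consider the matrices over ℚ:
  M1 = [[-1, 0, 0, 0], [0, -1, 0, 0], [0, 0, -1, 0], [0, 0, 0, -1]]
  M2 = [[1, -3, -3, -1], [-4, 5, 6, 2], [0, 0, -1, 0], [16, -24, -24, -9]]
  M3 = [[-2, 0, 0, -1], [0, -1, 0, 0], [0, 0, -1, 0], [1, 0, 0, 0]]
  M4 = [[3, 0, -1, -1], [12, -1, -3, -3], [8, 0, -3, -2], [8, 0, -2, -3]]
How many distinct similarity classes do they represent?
Characteristic polynomials: χ_{M1} = (x + 1)^4, χ_{M2} = (x + 1)^4, χ_{M3} = (x + 1)^4, χ_{M4} = (x + 1)^4.

{M1}: invariant factors x + 1, x + 1, x + 1, x + 1.

{M2, M3, M4}: invariant factors x + 1, x + 1, (x + 1)^2.

Matrices are similar if and only if their invariant-factor lists agree; the partition into similarity classes is {M1}, {M2, M3, M4}.

2 classes: {M1}, {M2, M3, M4}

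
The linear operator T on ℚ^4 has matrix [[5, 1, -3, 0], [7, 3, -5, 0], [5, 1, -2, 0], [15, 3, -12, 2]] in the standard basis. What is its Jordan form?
The characteristic polynomial is det(xI - A) = (x - 2)^4, so the eigenvalues are 2 (algebraic multiplicity 4).

For λ = 2: rank(A - 2I) = 2, rank((A - 2I)^2) = 1, rank((A - 2I)^3) = 0. The eigenspace has dimension 4 - 2 = 2, so there are 2 Jordan blocks; the rank sequence gives block sizes [3, 1].

Assembling the blocks gives the Jordan form J above.

J = [[2, 1, 0, 0], [0, 2, 1, 0], [0, 0, 2, 0], [0, 0, 0, 2]]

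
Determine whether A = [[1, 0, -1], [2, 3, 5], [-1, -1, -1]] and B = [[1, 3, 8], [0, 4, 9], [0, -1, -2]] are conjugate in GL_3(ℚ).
Yes.

Two matrices over a field are similar if and only if they have the same invariant factors.

Both A and B have characteristic polynomial (x - 1)^3 and minimal polynomial (x - 1)^3. Computing further, both have invariant factors (x - 1)^3. Hence A and B are similar.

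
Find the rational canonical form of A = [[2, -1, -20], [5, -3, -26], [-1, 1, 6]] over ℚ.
R = [[0, 0, -20], [1, 0, 1], [0, 1, 5]]

The invariant factors of A (the non-unit diagonal entries of the Smith normal form of xI - A over ℚ[x]) are (x - 4)(x^2 - x - 5), each dividing the next. The characteristic polynomial is their product, (x - 4)(x^2 - x - 5).

The rational canonical form is the block-diagonal matrix of companion matrices C(f_i):
R = [[0, 0, -20], [1, 0, 1], [0, 1, 5]].

Note the characteristic polynomial does not split into linear factors over ℚ, so A has no Jordan form over ℚ; the rational canonical form exists over any field.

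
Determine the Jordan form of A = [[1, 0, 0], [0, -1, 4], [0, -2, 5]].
J = [[1, 0, 0], [0, 1, 0], [0, 0, 3]]

The characteristic polynomial is det(xI - A) = (x - 3)(x - 1)^2, so the eigenvalues are 1 (algebraic multiplicity 2), 3 (algebraic multiplicity 1).

For λ = 1: rank(A - I) = 1. The eigenspace has dimension 3 - 1 = 2, so there are 2 Jordan blocks; the rank sequence gives block sizes [1, 1].

For λ = 3: algebraic multiplicity 1 gives one 1×1 block.

Assembling the blocks gives the Jordan form J above.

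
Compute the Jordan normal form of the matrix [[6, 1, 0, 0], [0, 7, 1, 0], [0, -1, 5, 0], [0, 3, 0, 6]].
J = [[6, 1, 0, 0], [0, 6, 1, 0], [0, 0, 6, 0], [0, 0, 0, 6]]

The characteristic polynomial is det(xI - A) = (x - 6)^4, so the eigenvalues are 6 (algebraic multiplicity 4).

For λ = 6: rank(A - 6I) = 2, rank((A - 6I)^2) = 1, rank((A - 6I)^3) = 0. The eigenspace has dimension 4 - 2 = 2, so there are 2 Jordan blocks; the rank sequence gives block sizes [3, 1].

Assembling the blocks gives the Jordan form J above.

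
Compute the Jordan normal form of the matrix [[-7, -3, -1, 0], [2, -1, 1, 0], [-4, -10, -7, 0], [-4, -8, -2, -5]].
J = [[-5, 1, 0, 0], [0, -5, 1, 0], [0, 0, -5, 0], [0, 0, 0, -5]]

The characteristic polynomial is det(xI - A) = (x + 5)^4, so the eigenvalues are -5 (algebraic multiplicity 4).

For λ = -5: rank(A + 5I) = 2, rank((A + 5I)^2) = 1, rank((A + 5I)^3) = 0. The eigenspace has dimension 4 - 2 = 2, so there are 2 Jordan blocks; the rank sequence gives block sizes [3, 1].

Assembling the blocks gives the Jordan form J above.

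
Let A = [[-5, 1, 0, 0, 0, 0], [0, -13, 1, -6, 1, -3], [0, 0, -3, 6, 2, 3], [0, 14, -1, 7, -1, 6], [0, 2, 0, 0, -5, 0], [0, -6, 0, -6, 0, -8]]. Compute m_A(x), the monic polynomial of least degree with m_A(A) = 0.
m_A(x) = (x + 2)(x + 5)^3

The characteristic polynomial factors as (x + 2)(x + 5)^5. The minimal polynomial is ∏(x - λ)^{k_λ} where k_λ is the size of the largest Jordan block at λ.

For λ = -5: rank(A + 5I) = 3, and the largest Jordan block has size 3 (the smallest k with rank((A + 5I)^k) = rank((A + 5I)^(k+1))).
For λ = -2: rank(A + 2I) = 5, and the largest Jordan block has size 1 (the smallest k with rank((A + 2I)^k) = rank((A + 2I)^(k+1))).

So m_A(x) = (x + 2)(x + 5)^3.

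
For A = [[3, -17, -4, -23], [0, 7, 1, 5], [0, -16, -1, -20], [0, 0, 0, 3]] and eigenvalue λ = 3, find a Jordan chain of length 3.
We seek v_1 ∈ ker((A - 3I)^3) \ ker((A - 3I)^2), then set v_{i+1} = (A - 3I) v_i.

One such chain is v_1 = [[-5, 1, -5, 0]]^T, v_2 = [[3, -1, 4, 0]]^T, v_3 = [[1, 0, 0, 0]]^T. Check: (A - 3I) v_3 = [[0, 0, 0, 0]]^T = 0.

v_1 = [[-5, 1, -5, 0]]^T, v_2 = [[3, -1, 4, 0]]^T, v_3 = [[1, 0, 0, 0]]^T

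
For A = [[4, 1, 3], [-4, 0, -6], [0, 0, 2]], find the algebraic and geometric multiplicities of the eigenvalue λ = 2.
algebraic multiplicity 3, geometric multiplicity 2

The characteristic polynomial is (x - 2)^3, so the factor x - 2 appears with exponent 3: the algebraic multiplicity is 3.

rank(A - 2I) = 1, so the eigenspace has dimension 3 - 1 = 2: the geometric multiplicity is 2.

Since 2 < 3, A is not diagonalizable.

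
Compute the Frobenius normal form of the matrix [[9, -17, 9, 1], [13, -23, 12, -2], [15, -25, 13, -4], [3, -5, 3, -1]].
R = [[0, 0, 0, 10], [1, 0, 0, 11], [0, 1, 0, 3], [0, 0, 1, -2]]

The invariant factors of A (the non-unit diagonal entries of the Smith normal form of xI - A over ℚ[x]) are (x + 2)(x^3 - 3x - 5), each dividing the next. The characteristic polynomial is their product, (x + 2)(x^3 - 3x - 5).

The rational canonical form is the block-diagonal matrix of companion matrices C(f_i):
R = [[0, 0, 0, 10], [1, 0, 0, 11], [0, 1, 0, 3], [0, 0, 1, -2]].

Note the characteristic polynomial does not split into linear factors over ℚ, so A has no Jordan form over ℚ; the rational canonical form exists over any field.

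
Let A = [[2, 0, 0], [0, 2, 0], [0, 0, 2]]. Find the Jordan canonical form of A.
The characteristic polynomial is det(xI - A) = (x - 2)^3, so the eigenvalues are 2 (algebraic multiplicity 3).

For λ = 2: rank(A - 2I) = 0. The eigenspace has dimension 3 - 0 = 3, so there are 3 Jordan blocks; the rank sequence gives block sizes [1, 1, 1].

Assembling the blocks gives the Jordan form J above.

J = [[2, 0, 0], [0, 2, 0], [0, 0, 2]]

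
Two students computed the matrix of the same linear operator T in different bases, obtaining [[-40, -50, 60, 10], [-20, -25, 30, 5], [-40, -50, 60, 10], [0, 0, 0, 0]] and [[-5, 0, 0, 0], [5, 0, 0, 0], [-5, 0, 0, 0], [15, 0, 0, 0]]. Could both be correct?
Two matrices over a field are similar if and only if they have the same invariant factors.

Both A and B have characteristic polynomial x^3(x + 5) and minimal polynomial x(x + 5). Computing further, both have invariant factors x, x, x(x + 5). Hence A and B are similar.

Yes.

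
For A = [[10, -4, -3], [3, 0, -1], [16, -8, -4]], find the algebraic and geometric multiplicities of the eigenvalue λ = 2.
algebraic multiplicity 3, geometric multiplicity 1

The characteristic polynomial is (x - 2)^3, so the factor x - 2 appears with exponent 3: the algebraic multiplicity is 3.

rank(A - 2I) = 2, so the eigenspace has dimension 3 - 2 = 1: the geometric multiplicity is 1.

Since 1 < 3, A is not diagonalizable.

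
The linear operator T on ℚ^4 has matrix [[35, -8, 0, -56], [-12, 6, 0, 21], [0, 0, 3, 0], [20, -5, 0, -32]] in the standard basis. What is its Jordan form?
J = [[3, 1, 0, 0], [0, 3, 0, 0], [0, 0, 3, 0], [0, 0, 0, 3]]

The characteristic polynomial is det(xI - A) = (x - 3)^4, so the eigenvalues are 3 (algebraic multiplicity 4).

For λ = 3: rank(A - 3I) = 1, rank((A - 3I)^2) = 0. The eigenspace has dimension 4 - 1 = 3, so there are 3 Jordan blocks; the rank sequence gives block sizes [2, 1, 1].

Assembling the blocks gives the Jordan form J above.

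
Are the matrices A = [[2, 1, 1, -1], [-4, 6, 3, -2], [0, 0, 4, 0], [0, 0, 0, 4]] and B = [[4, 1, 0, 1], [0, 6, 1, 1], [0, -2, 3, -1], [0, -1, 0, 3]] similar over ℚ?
Two matrices over a field are similar if and only if they have the same invariant factors.

Both A and B have characteristic polynomial (x - 4)^4 and minimal polynomial (x - 4)^3. Computing further, both have invariant factors x - 4, (x - 4)^3. Hence A and B are similar.

Yes.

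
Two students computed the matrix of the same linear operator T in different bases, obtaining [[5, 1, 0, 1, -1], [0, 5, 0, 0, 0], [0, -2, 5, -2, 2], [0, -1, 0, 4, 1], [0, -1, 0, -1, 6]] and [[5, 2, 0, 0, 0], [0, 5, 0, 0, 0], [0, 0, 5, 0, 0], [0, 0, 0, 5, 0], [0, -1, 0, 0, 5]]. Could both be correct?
Two matrices over a field are similar if and only if they have the same invariant factors.

Both A and B have characteristic polynomial (x - 5)^5 and minimal polynomial (x - 5)^2. Computing further, both have invariant factors x - 5, x - 5, x - 5, (x - 5)^2. Hence A and B are similar.

Yes.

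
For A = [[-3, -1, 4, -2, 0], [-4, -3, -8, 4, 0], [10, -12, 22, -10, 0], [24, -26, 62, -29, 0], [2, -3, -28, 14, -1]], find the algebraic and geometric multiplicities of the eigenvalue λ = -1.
algebraic multiplicity 1, geometric multiplicity 1

The characteristic polynomial is (x - 2)(x + 1)(x + 5)^3, so the factor x + 1 appears with exponent 1: the algebraic multiplicity is 1.

rank(A + I) = 4, so the eigenspace has dimension 5 - 4 = 1: the geometric multiplicity is 1.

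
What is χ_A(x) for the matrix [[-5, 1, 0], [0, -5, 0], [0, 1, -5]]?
χ_A(x) = (x + 5)^3

xI - A = [[x + 5, -1, 0], [0, x + 5, 0], [0, -1, x + 5]].

Expanding det(xI - A) along the first row:
det(xI - A) = + (x + 5)·det([[x + 5, 0], [-1, x + 5]]) - (-1)·det([[0, 0], [0, x + 5]]) + (0)·det([[0, x + 5], [0, -1]]).

Evaluating gives χ_A(x) = x^3 + 15x^2 + 75x + 125 = (x + 5)^3.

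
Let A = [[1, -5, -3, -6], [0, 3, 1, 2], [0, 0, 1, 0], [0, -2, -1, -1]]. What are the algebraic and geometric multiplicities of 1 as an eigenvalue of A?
algebraic multiplicity 4, geometric multiplicity 2

The characteristic polynomial is (x - 1)^4, so the factor x - 1 appears with exponent 4: the algebraic multiplicity is 4.

rank(A - I) = 2, so the eigenspace has dimension 4 - 2 = 2: the geometric multiplicity is 2.

Since 2 < 4, A is not diagonalizable.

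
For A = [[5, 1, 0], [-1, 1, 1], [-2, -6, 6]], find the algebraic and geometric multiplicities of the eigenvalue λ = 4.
algebraic multiplicity 3, geometric multiplicity 1

The characteristic polynomial is (x - 4)^3, so the factor x - 4 appears with exponent 3: the algebraic multiplicity is 3.

rank(A - 4I) = 2, so the eigenspace has dimension 3 - 2 = 1: the geometric multiplicity is 1.

Since 1 < 3, A is not diagonalizable.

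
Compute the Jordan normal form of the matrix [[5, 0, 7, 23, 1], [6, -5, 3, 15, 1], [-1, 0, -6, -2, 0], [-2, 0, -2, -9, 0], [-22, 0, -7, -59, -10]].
J = [[-5, 1, 0, 0, 0], [0, -5, 1, 0, 0], [0, 0, -5, 0, 0], [0, 0, 0, -5, 0], [0, 0, 0, 0, -5]]

The characteristic polynomial is det(xI - A) = (x + 5)^5, so the eigenvalues are -5 (algebraic multiplicity 5).

For λ = -5: rank(A + 5I) = 2, rank((A + 5I)^2) = 1, rank((A + 5I)^3) = 0. The eigenspace has dimension 5 - 2 = 3, so there are 3 Jordan blocks; the rank sequence gives block sizes [3, 1, 1].

Assembling the blocks gives the Jordan form J above.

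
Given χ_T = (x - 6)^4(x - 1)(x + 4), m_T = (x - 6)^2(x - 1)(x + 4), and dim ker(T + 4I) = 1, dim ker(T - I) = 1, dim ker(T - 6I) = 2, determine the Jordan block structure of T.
λ = -4: algebraic multiplicity 1 (exponent in χ_T), largest block size 1 (exponent in m_T), 1 block (geometric multiplicity). This forces block sizes [1].
λ = 1: algebraic multiplicity 1 (exponent in χ_T), largest block size 1 (exponent in m_T), 1 block (geometric multiplicity). This forces block sizes [1].
λ = 6: algebraic multiplicity 4 (exponent in χ_T), largest block size 2 (exponent in m_T), 2 blocks (geometric multiplicity). These force block sizes [2, 2].

Jordan blocks: (-4, 1), (1, 1), (6, 2), (6, 2)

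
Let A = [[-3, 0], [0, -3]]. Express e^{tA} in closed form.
e^{tA} = [[e^{-3*t}, 0], [0, e^{-3*t}]]

A has Jordan form J = [[-3, 0], [0, -3]] with A = PJP^{-1}, so e^{tA} = P e^{tJ} P^{-1}.

For a Jordan block J_k(λ), e^{tJ_k(λ)} = e^{λt} · (I + tN + t^2 N^2/2! + ... + t^{k-1} N^{k-1}/(k-1)!) where N is the nilpotent superdiagonal part.

Assembling the blocks and conjugating back gives the entries of e^{tA} as shown above.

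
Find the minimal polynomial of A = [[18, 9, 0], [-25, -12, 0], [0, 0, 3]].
m_A(x) = (x - 3)^2

The characteristic polynomial factors as (x - 3)^3. The minimal polynomial is ∏(x - λ)^{k_λ} where k_λ is the size of the largest Jordan block at λ.

For λ = 3: rank(A - 3I) = 1, and the largest Jordan block has size 2 (the smallest k with rank((A - 3I)^k) = rank((A - 3I)^(k+1))).

So m_A(x) = (x - 3)^2.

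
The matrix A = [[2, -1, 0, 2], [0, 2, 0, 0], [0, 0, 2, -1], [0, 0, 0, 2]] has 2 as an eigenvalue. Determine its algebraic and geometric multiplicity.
algebraic multiplicity 4, geometric multiplicity 2

The characteristic polynomial is (x - 2)^4, so the factor x - 2 appears with exponent 4: the algebraic multiplicity is 4.

rank(A - 2I) = 2, so the eigenspace has dimension 4 - 2 = 2: the geometric multiplicity is 2.

Since 2 < 4, A is not diagonalizable.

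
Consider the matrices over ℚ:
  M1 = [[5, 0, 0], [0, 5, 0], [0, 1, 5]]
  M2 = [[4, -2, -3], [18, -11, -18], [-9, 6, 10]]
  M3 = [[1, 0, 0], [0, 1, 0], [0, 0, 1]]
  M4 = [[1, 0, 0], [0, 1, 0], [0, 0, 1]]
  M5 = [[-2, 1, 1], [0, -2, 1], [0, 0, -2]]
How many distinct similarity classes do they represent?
Characteristic polynomials: χ_{M1} = (x - 5)^3, χ_{M2} = (x - 1)^3, χ_{M3} = (x - 1)^3, χ_{M4} = (x - 1)^3, χ_{M5} = (x + 2)^3.

{M1}: invariant factors x - 5, (x - 5)^2.

{M2}: invariant factors x - 1, (x - 1)^2.

{M3, M4}: invariant factors x - 1, x - 1, x - 1.

{M5}: invariant factors (x + 2)^3.

Matrices are similar if and only if their invariant-factor lists agree; the partition into similarity classes is {M1}, {M2}, {M3, M4}, {M5}.

4 classes: {M1}, {M2}, {M3, M4}, {M5}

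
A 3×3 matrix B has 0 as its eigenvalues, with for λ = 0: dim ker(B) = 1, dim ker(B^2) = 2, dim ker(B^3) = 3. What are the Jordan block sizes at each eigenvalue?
λ = 0: successive nullity increments [1, 1, 1] count blocks of size ≥ k; block sizes are [3].

Jordan blocks: (0, 3)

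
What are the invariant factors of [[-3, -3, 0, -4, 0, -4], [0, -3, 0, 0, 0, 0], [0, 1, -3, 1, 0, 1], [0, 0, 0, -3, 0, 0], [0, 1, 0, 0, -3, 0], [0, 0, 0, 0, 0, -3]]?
x + 3, x + 3, (x + 3)^2, (x + 3)^2

The Jordan structure of A has elementary divisors (x + 3)^2, (x + 3)^2, (x + 3), (x + 3). Arranging the block sizes at each eigenvalue in decreasing order and taking row products gives the invariant factors.

Invariant factors (smallest first, each dividing the next): x + 3, x + 3, (x + 3)^2, (x + 3)^2.

Check: the last factor (x + 3)^2 is the minimal polynomial, and the product (x + 3)^6 is the characteristic polynomial.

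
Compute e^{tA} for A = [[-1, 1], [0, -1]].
A has Jordan form J = [[-1, 1], [0, -1]] with A = PJP^{-1}, so e^{tA} = P e^{tJ} P^{-1}.

For a Jordan block J_k(λ), e^{tJ_k(λ)} = e^{λt} · (I + tN + t^2 N^2/2! + ... + t^{k-1} N^{k-1}/(k-1)!) where N is the nilpotent superdiagonal part.

Assembling the blocks and conjugating back gives the entries of e^{tA} as shown above.

e^{tA} = [[e^{-t}, t*e^{-t}], [0, e^{-t}]]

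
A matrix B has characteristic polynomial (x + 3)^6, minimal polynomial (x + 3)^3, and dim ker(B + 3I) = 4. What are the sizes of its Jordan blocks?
λ = -3: algebraic multiplicity 6 (exponent in χ_B), largest block size 3 (exponent in m_B), 4 blocks (geometric multiplicity). These force block sizes [3, 1, 1, 1].

Jordan blocks: (-3, 3), (-3, 1), (-3, 1), (-3, 1)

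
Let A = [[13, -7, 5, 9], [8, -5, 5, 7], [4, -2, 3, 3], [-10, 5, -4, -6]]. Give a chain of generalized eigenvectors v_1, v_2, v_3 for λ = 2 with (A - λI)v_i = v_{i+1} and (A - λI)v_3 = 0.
We seek v_1 ∈ ker((A - 2I)^3) \ ker((A - 2I)^2), then set v_{i+1} = (A - 2I) v_i.

One such chain is v_1 = [[1, 0, 0, -1]]^T, v_2 = [[2, 1, 1, -2]]^T, v_3 = [[2, 0, 1, -3]]^T. Check: (A - 2I) v_3 = [[0, 0, 0, 0]]^T = 0.

v_1 = [[1, 0, 0, -1]]^T, v_2 = [[2, 1, 1, -2]]^T, v_3 = [[2, 0, 1, -3]]^T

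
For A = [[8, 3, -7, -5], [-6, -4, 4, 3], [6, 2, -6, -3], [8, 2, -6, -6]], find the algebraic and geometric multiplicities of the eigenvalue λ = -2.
algebraic multiplicity 4, geometric multiplicity 2

The characteristic polynomial is (x + 2)^4, so the factor x + 2 appears with exponent 4: the algebraic multiplicity is 4.

rank(A + 2I) = 2, so the eigenspace has dimension 4 - 2 = 2: the geometric multiplicity is 2.

Since 2 < 4, A is not diagonalizable.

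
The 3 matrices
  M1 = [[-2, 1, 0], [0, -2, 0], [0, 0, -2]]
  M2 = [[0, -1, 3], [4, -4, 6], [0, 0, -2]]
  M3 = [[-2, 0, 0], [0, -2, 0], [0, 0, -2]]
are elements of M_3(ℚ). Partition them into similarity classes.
2 classes: {M1, M2}, {M3}

Characteristic polynomials: χ_{M1} = (x + 2)^3, χ_{M2} = (x + 2)^3, χ_{M3} = (x + 2)^3.

{M1, M2}: invariant factors x + 2, (x + 2)^2.

{M3}: invariant factors x + 2, x + 2, x + 2.

Matrices are similar if and only if their invariant-factor lists agree; the partition into similarity classes is {M1, M2}, {M3}.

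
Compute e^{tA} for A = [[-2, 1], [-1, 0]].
A has Jordan form J = [[-1, 1], [0, -1]] with A = PJP^{-1}, so e^{tA} = P e^{tJ} P^{-1}.

For a Jordan block J_k(λ), e^{tJ_k(λ)} = e^{λt} · (I + tN + t^2 N^2/2! + ... + t^{k-1} N^{k-1}/(k-1)!) where N is the nilpotent superdiagonal part.

Assembling the blocks and conjugating back gives the entries of e^{tA} as shown above.

e^{tA} = [[(1 - t)*e^{-t}, t*e^{-t}], [-t*e^{-t}, (t + 1)*e^{-t}]]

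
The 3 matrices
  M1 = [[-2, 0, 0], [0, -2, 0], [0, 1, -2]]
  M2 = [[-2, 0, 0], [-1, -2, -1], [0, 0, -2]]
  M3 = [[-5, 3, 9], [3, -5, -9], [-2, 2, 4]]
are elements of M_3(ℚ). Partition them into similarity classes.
1 class: {M1, M2, M3}

Characteristic polynomials: χ_{M1} = (x + 2)^3, χ_{M2} = (x + 2)^3, χ_{M3} = (x + 2)^3.

{M1, M2, M3}: invariant factors x + 2, (x + 2)^2.

Matrices are similar if and only if their invariant-factor lists agree; the partition into similarity classes is {M1, M2, M3}.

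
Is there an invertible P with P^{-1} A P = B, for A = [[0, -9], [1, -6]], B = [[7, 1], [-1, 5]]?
trace(A) = -6 but trace(B) = 12. The trace is a similarity invariant, so A and B are not similar.

No.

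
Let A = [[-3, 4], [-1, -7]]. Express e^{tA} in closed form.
A has Jordan form J = [[-5, 1], [0, -5]] with A = PJP^{-1}, so e^{tA} = P e^{tJ} P^{-1}.

For a Jordan block J_k(λ), e^{tJ_k(λ)} = e^{λt} · (I + tN + t^2 N^2/2! + ... + t^{k-1} N^{k-1}/(k-1)!) where N is the nilpotent superdiagonal part.

Assembling the blocks and conjugating back gives the entries of e^{tA} as shown above.

e^{tA} = [[(2*t + 1)*e^{-5*t}, 4*t*e^{-5*t}], [-t*e^{-5*t}, (1 - 2*t)*e^{-5*t}]]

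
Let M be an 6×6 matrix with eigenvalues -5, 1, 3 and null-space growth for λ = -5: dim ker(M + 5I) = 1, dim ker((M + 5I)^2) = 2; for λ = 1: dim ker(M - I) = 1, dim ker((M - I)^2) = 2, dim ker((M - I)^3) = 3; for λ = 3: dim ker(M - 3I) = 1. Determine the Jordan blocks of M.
λ = -5: successive nullity increments [1, 1] count blocks of size ≥ k; block sizes are [2].
λ = 1: successive nullity increments [1, 1, 1] count blocks of size ≥ k; block sizes are [3].
λ = 3: successive nullity increments [1] count blocks of size ≥ k; block sizes are [1].

Jordan blocks: (-5, 2), (1, 3), (3, 1)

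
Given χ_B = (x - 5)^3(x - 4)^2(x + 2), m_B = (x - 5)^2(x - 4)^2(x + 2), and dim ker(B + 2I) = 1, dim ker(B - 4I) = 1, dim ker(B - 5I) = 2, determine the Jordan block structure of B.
Jordan blocks: (-2, 1), (4, 2), (5, 2), (5, 1)

λ = -2: algebraic multiplicity 1 (exponent in χ_B), largest block size 1 (exponent in m_B), 1 block (geometric multiplicity). This forces block sizes [1].
λ = 4: algebraic multiplicity 2 (exponent in χ_B), largest block size 2 (exponent in m_B), 1 block (geometric multiplicity). This forces block sizes [2].
λ = 5: algebraic multiplicity 3 (exponent in χ_B), largest block size 2 (exponent in m_B), 2 blocks (geometric multiplicity). These force block sizes [2, 1].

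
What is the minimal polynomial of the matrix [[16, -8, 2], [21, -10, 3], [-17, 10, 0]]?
The characteristic polynomial factors as (x - 2)^3. The minimal polynomial is ∏(x - λ)^{k_λ} where k_λ is the size of the largest Jordan block at λ.

For λ = 2: rank(A - 2I) = 2, and the largest Jordan block has size 3 (the smallest k with rank((A - 2I)^k) = rank((A - 2I)^(k+1))).

So m_A(x) = (x - 2)^3.

m_A(x) = (x - 2)^3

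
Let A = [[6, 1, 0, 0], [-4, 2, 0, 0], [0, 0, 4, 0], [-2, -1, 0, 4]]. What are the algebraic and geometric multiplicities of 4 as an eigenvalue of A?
The characteristic polynomial is (x - 4)^4, so the factor x - 4 appears with exponent 4: the algebraic multiplicity is 4.

rank(A - 4I) = 1, so the eigenspace has dimension 4 - 1 = 3: the geometric multiplicity is 3.

Since 3 < 4, A is not diagonalizable.

algebraic multiplicity 4, geometric multiplicity 3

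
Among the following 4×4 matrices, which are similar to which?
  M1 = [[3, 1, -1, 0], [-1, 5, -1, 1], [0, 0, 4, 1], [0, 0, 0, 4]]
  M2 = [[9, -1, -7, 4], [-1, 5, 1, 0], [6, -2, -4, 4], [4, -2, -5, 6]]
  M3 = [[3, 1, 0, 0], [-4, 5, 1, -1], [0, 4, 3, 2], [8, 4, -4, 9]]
2 classes: {M1, M2}, {M3}

Characteristic polynomials: χ_{M1} = (x - 4)^4, χ_{M2} = (x - 4)^4, χ_{M3} = (x - 5)^4.

{M1, M2}: invariant factors (x - 4)^2, (x - 4)^2.

{M3}: invariant factors x - 5, (x - 5)^3.

Matrices are similar if and only if their invariant-factor lists agree; the partition into similarity classes is {M1, M2}, {M3}.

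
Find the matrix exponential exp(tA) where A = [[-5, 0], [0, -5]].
e^{tA} = [[e^{-5*t}, 0], [0, e^{-5*t}]]

A has Jordan form J = [[-5, 0], [0, -5]] with A = PJP^{-1}, so e^{tA} = P e^{tJ} P^{-1}.

For a Jordan block J_k(λ), e^{tJ_k(λ)} = e^{λt} · (I + tN + t^2 N^2/2! + ... + t^{k-1} N^{k-1}/(k-1)!) where N is the nilpotent superdiagonal part.

Assembling the blocks and conjugating back gives the entries of e^{tA} as shown above.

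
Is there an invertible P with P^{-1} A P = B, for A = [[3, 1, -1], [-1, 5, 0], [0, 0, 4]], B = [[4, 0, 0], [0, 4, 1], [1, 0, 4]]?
Yes.

Two matrices over a field are similar if and only if they have the same invariant factors.

Both A and B have characteristic polynomial (x - 4)^3 and minimal polynomial (x - 4)^3. Computing further, both have invariant factors (x - 4)^3. Hence A and B are similar.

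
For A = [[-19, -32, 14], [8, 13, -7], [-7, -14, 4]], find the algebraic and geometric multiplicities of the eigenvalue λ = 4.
algebraic multiplicity 1, geometric multiplicity 1

The characteristic polynomial is (x - 4)(x + 3)^2, so the factor x - 4 appears with exponent 1: the algebraic multiplicity is 1.

rank(A - 4I) = 2, so the eigenspace has dimension 3 - 2 = 1: the geometric multiplicity is 1.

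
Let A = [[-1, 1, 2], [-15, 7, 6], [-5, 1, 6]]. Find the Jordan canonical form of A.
J = [[4, 1, 0], [0, 4, 0], [0, 0, 4]]

The characteristic polynomial is det(xI - A) = (x - 4)^3, so the eigenvalues are 4 (algebraic multiplicity 3).

For λ = 4: rank(A - 4I) = 1, rank((A - 4I)^2) = 0. The eigenspace has dimension 3 - 1 = 2, so there are 2 Jordan blocks; the rank sequence gives block sizes [2, 1].

Assembling the blocks gives the Jordan form J above.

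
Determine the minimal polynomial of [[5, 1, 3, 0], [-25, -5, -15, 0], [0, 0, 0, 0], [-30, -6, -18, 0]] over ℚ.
The characteristic polynomial factors as x^4. The minimal polynomial is ∏(x - λ)^{k_λ} where k_λ is the size of the largest Jordan block at λ.

For λ = 0: rank(A) = 1, and the largest Jordan block has size 2 (the smallest k with rank(A^k) = rank(A^(k+1))).

So m_A(x) = x^2.

m_A(x) = x^2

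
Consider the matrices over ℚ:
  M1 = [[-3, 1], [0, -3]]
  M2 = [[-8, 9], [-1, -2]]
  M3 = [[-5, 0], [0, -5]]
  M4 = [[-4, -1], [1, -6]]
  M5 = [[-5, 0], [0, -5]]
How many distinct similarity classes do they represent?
3 classes: {M1}, {M2, M4}, {M3, M5}

Characteristic polynomials: χ_{M1} = (x + 3)^2, χ_{M2} = (x + 5)^2, χ_{M3} = (x + 5)^2, χ_{M4} = (x + 5)^2, χ_{M5} = (x + 5)^2.

{M1}: invariant factors (x + 3)^2.

{M2, M4}: invariant factors (x + 5)^2.

{M3, M5}: invariant factors x + 5, x + 5.

Matrices are similar if and only if their invariant-factor lists agree; the partition into similarity classes is {M1}, {M2, M4}, {M3, M5}.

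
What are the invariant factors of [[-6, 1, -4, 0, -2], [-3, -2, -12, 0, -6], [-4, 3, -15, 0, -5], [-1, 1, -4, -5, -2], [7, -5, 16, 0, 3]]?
The Jordan structure of A has elementary divisors (x + 5)^2, (x + 5)^2, (x + 5). Arranging the block sizes at each eigenvalue in decreasing order and taking row products gives the invariant factors.

Invariant factors (smallest first, each dividing the next): x + 5, (x + 5)^2, (x + 5)^2.

Check: the last factor (x + 5)^2 is the minimal polynomial, and the product (x + 5)^5 is the characteristic polynomial.

x + 5, (x + 5)^2, (x + 5)^2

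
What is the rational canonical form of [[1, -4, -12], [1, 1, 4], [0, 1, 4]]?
The invariant factors of A (the non-unit diagonal entries of the Smith normal form of xI - A over ℚ[x]) are (x - 4)(x - 1)^2, each dividing the next. The characteristic polynomial is their product, (x - 4)(x - 1)^2.

The rational canonical form is the block-diagonal matrix of companion matrices C(f_i):
R = [[0, 0, 4], [1, 0, -9], [0, 1, 6]].

R = [[0, 0, 4], [1, 0, -9], [0, 1, 6]]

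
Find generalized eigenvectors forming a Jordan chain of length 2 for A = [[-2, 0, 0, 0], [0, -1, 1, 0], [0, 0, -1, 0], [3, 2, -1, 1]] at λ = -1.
v_1 = [[0, 0, 1, 0]]^T, v_2 = [[0, 1, 0, -1]]^T

We seek v_1 ∈ ker((A + I)^2) \ ker(A + I), then set v_{i+1} = (A + I) v_i.

One such chain is v_1 = [[0, 0, 1, 0]]^T, v_2 = [[0, 1, 0, -1]]^T. Check: (A + I) v_2 = [[0, 0, 0, 0]]^T = 0.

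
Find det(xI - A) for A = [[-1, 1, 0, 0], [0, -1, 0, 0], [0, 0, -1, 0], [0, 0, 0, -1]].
χ_A(x) = (x + 1)^4

xI - A = [[x + 1, -1, 0, 0], [0, x + 1, 0, 0], [0, 0, x + 1, 0], [0, 0, 0, x + 1]].

Expanding det(xI - A) along the first row:
det(xI - A) = + (x + 1)·det([[x + 1, 0, 0], [0, x + 1, 0], [0, 0, x + 1]]) - (-1)·det([[0, 0, 0], [0, x + 1, 0], [0, 0, x + 1]]) + (0)·det([[0, x + 1, 0], [0, 0, 0], [0, 0, x + 1]]) - (0)·det([[0, x + 1, 0], [0, 0, x + 1], [0, 0, 0]]).

Evaluating gives χ_A(x) = x^4 + 4x^3 + 6x^2 + 4x + 1 = (x + 1)^4.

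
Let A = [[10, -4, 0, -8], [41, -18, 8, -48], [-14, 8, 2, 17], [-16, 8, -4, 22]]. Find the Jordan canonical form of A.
The characteristic polynomial is det(xI - A) = (x - 4)^4, so the eigenvalues are 4 (algebraic multiplicity 4).

For λ = 4: rank(A - 4I) = 2, rank((A - 4I)^2) = 0. The eigenspace has dimension 4 - 2 = 2, so there are 2 Jordan blocks; the rank sequence gives block sizes [2, 2].

Assembling the blocks gives the Jordan form J above.

J = [[4, 1, 0, 0], [0, 4, 0, 0], [0, 0, 4, 1], [0, 0, 0, 4]]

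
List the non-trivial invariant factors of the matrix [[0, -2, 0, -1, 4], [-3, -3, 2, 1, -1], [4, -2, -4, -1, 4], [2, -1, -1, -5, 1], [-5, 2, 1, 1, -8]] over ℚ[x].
(x + 4)^2, (x + 4)^3

The Jordan structure of A has elementary divisors (x + 4)^3, (x + 4)^2. Arranging the block sizes at each eigenvalue in decreasing order and taking row products gives the invariant factors.

Invariant factors (smallest first, each dividing the next): (x + 4)^2, (x + 4)^3.

Check: the last factor (x + 4)^3 is the minimal polynomial, and the product (x + 4)^5 is the characteristic polynomial.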